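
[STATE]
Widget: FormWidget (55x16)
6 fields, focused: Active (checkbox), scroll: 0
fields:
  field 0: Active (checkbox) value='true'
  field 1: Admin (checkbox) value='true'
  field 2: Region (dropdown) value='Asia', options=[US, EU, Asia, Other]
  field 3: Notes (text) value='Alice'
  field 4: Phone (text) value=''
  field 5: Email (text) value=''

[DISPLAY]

> Active:     [x]                                      
  Admin:      [x]                                      
  Region:     [Asia                                  ▼]
  Notes:      [Alice                                  ]
  Phone:      [                                       ]
  Email:      [                                       ]
                                                       
                                                       
                                                       
                                                       
                                                       
                                                       
                                                       
                                                       
                                                       
                                                       


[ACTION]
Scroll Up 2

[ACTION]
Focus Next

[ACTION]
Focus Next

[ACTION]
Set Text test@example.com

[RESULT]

  Active:     [x]                                      
  Admin:      [x]                                      
> Region:     [Asia                                  ▼]
  Notes:      [Alice                                  ]
  Phone:      [                                       ]
  Email:      [                                       ]
                                                       
                                                       
                                                       
                                                       
                                                       
                                                       
                                                       
                                                       
                                                       
                                                       


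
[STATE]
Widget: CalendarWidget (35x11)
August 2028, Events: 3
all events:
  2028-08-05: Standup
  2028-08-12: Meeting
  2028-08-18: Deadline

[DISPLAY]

            August 2028            
Mo Tu We Th Fr Sa Su               
    1  2  3  4  5*  6              
 7  8  9 10 11 12* 13              
14 15 16 17 18* 19 20              
21 22 23 24 25 26 27               
28 29 30 31                        
                                   
                                   
                                   
                                   


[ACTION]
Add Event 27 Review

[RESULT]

            August 2028            
Mo Tu We Th Fr Sa Su               
    1  2  3  4  5*  6              
 7  8  9 10 11 12* 13              
14 15 16 17 18* 19 20              
21 22 23 24 25 26 27*              
28 29 30 31                        
                                   
                                   
                                   
                                   


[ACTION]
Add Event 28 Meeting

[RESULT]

            August 2028            
Mo Tu We Th Fr Sa Su               
    1  2  3  4  5*  6              
 7  8  9 10 11 12* 13              
14 15 16 17 18* 19 20              
21 22 23 24 25 26 27*              
28* 29 30 31                       
                                   
                                   
                                   
                                   


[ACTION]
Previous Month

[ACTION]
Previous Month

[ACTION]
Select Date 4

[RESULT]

             June 2028             
Mo Tu We Th Fr Sa Su               
          1  2  3 [ 4]             
 5  6  7  8  9 10 11               
12 13 14 15 16 17 18               
19 20 21 22 23 24 25               
26 27 28 29 30                     
                                   
                                   
                                   
                                   


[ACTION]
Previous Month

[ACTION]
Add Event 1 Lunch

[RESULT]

              May 2028             
Mo Tu We Th Fr Sa Su               
 1*  2  3  4  5  6  7              
 8  9 10 11 12 13 14               
15 16 17 18 19 20 21               
22 23 24 25 26 27 28               
29 30 31                           
                                   
                                   
                                   
                                   


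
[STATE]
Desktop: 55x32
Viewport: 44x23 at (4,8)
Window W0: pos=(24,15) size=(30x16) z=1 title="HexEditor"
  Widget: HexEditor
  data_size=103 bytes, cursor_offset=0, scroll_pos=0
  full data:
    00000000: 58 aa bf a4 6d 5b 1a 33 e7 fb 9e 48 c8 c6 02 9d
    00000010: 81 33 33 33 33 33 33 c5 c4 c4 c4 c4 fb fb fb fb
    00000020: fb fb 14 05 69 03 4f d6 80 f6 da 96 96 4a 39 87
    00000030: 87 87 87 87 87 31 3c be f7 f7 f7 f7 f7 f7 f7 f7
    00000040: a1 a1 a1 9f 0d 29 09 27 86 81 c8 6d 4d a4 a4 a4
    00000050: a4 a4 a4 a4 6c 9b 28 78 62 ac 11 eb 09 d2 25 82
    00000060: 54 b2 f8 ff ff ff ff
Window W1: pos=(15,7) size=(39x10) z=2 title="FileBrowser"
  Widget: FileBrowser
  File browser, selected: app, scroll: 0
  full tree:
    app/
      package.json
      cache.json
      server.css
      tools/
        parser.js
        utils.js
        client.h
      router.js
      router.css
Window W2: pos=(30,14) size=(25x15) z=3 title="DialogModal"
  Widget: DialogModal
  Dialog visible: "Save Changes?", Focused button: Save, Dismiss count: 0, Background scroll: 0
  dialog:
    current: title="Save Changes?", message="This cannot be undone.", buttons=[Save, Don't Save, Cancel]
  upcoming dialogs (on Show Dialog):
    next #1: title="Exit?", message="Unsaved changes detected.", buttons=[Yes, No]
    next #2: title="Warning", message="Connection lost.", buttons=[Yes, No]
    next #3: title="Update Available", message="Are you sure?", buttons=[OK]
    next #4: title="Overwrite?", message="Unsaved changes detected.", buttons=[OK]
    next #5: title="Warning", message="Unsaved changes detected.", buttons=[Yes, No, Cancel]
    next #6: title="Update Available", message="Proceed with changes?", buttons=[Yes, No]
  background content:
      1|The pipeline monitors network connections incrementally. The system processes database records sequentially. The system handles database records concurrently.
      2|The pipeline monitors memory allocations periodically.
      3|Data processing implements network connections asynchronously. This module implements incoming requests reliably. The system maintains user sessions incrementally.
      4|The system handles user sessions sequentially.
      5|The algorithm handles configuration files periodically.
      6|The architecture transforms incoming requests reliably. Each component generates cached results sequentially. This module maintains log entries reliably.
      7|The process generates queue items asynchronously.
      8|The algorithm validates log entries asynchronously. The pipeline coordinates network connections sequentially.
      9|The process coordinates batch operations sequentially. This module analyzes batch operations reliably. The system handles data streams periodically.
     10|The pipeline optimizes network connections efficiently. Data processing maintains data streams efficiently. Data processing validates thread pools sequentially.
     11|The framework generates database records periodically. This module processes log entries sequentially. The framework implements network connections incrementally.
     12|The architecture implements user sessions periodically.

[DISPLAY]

           ┃ FileBrowser                    
           ┠────────────────────────────────
           ┃> [-] app/                      
           ┃    package.json                
           ┃    cache.json                  
           ┃    server.css                  
           ┃    [+] tools/┏━━━━━━━━━━━━━━━━━
           ┃    router.js ┃ DialogModal     
           ┗━━━━━━━━━━━━━━┠─────────────────
                    ┠─────┃The pipeline moni
                    ┃00000┃The pipeline moni
                    ┃00000┃Data processing i
                    ┃00000┃Th┌──────────────
                    ┃00000┃Th│  Save Changes
                    ┃00000┃Th│This cannot be
                    ┃00000┃Th│[Save]  Don't 
                    ┃00000┃Th└──────────────
                    ┃     ┃The process coord
                    ┃     ┃The pipeline opti
                    ┃     ┃The framework gen
                    ┃     ┗━━━━━━━━━━━━━━━━━
                    ┃                       
                    ┗━━━━━━━━━━━━━━━━━━━━━━━


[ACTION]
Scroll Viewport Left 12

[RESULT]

               ┃ FileBrowser                
               ┠────────────────────────────
               ┃> [-] app/                  
               ┃    package.json            
               ┃    cache.json              
               ┃    server.css              
               ┃    [+] tools/┏━━━━━━━━━━━━━
               ┃    router.js ┃ DialogModal 
               ┗━━━━━━━━━━━━━━┠─────────────
                        ┠─────┃The pipeline 
                        ┃00000┃The pipeline 
                        ┃00000┃Data processi
                        ┃00000┃Th┌──────────
                        ┃00000┃Th│  Save Cha
                        ┃00000┃Th│This canno
                        ┃00000┃Th│[Save]  Do
                        ┃00000┃Th└──────────
                        ┃     ┃The process c
                        ┃     ┃The pipeline 
                        ┃     ┃The framework
                        ┃     ┗━━━━━━━━━━━━━
                        ┃                   
                        ┗━━━━━━━━━━━━━━━━━━━


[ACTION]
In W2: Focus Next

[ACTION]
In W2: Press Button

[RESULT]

               ┃ FileBrowser                
               ┠────────────────────────────
               ┃> [-] app/                  
               ┃    package.json            
               ┃    cache.json              
               ┃    server.css              
               ┃    [+] tools/┏━━━━━━━━━━━━━
               ┃    router.js ┃ DialogModal 
               ┗━━━━━━━━━━━━━━┠─────────────
                        ┠─────┃The pipeline 
                        ┃00000┃The pipeline 
                        ┃00000┃Data processi
                        ┃00000┃The system ha
                        ┃00000┃The algorithm
                        ┃00000┃The architect
                        ┃00000┃The process g
                        ┃00000┃The algorithm
                        ┃     ┃The process c
                        ┃     ┃The pipeline 
                        ┃     ┃The framework
                        ┃     ┗━━━━━━━━━━━━━
                        ┃                   
                        ┗━━━━━━━━━━━━━━━━━━━


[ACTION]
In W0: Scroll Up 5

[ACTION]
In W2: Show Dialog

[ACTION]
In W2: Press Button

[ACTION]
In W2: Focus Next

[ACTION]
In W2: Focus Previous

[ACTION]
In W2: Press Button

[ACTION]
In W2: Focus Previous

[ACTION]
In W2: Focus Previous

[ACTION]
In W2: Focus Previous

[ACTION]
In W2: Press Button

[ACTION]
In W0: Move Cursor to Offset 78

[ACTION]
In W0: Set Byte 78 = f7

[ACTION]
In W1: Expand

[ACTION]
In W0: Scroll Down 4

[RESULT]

               ┃ FileBrowser                
               ┠────────────────────────────
               ┃> [-] app/                  
               ┃    package.json            
               ┃    cache.json              
               ┃    server.css              
               ┃    [+] tools/┏━━━━━━━━━━━━━
               ┃    router.js ┃ DialogModal 
               ┗━━━━━━━━━━━━━━┠─────────────
                        ┠─────┃The pipeline 
                        ┃00000┃The pipeline 
                        ┃00000┃Data processi
                        ┃00000┃The system ha
                        ┃     ┃The algorithm
                        ┃     ┃The architect
                        ┃     ┃The process g
                        ┃     ┃The algorithm
                        ┃     ┃The process c
                        ┃     ┃The pipeline 
                        ┃     ┃The framework
                        ┃     ┗━━━━━━━━━━━━━
                        ┃                   
                        ┗━━━━━━━━━━━━━━━━━━━


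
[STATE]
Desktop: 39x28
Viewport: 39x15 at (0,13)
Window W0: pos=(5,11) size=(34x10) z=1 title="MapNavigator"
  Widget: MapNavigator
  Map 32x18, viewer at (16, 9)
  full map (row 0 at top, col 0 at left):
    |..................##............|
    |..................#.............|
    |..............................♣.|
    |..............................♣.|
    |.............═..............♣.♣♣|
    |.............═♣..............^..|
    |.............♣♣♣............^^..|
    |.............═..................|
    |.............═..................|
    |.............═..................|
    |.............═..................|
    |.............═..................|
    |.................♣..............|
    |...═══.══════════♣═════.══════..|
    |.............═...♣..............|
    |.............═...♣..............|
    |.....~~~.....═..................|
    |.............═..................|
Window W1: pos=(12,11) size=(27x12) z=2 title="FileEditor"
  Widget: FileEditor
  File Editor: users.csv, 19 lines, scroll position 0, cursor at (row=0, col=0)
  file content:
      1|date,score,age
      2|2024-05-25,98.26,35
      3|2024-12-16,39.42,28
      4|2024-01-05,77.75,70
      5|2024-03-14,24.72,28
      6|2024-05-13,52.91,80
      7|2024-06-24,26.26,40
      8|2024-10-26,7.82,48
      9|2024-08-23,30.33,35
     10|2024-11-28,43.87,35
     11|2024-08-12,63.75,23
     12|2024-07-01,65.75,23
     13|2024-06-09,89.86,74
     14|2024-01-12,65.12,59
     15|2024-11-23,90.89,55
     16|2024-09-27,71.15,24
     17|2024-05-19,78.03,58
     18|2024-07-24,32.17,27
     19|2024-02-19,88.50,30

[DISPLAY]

     ┠──────┠─────────────────────────┨
     ┃......┃█ate,score,age          ▲┃
     ┃......┃2024-05-25,98.26,35     █┃
     ┃......┃2024-12-16,39.42,28     ░┃
     ┃......┃2024-01-05,77.75,70     ░┃
     ┃......┃2024-03-14,24.72,28     ░┃
     ┃......┃2024-05-13,52.91,80     ░┃
     ┗━━━━━━┃2024-06-24,26.26,40     ░┃
            ┃2024-10-26,7.82,48      ▼┃
            ┗━━━━━━━━━━━━━━━━━━━━━━━━━┛
                                       
                                       
                                       
                                       
                                       


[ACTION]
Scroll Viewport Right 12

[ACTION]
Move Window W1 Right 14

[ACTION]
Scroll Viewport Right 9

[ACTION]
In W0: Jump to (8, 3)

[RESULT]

     ┠──────┠─────────────────────────┨
     ┃      ┃█ate,score,age          ▲┃
     ┃      ┃2024-05-25,98.26,35     █┃
     ┃      ┃2024-12-16,39.42,28     ░┃
     ┃      ┃2024-01-05,77.75,70     ░┃
     ┃      ┃2024-03-14,24.72,28     ░┃
     ┃      ┃2024-05-13,52.91,80     ░┃
     ┗━━━━━━┃2024-06-24,26.26,40     ░┃
            ┃2024-10-26,7.82,48      ▼┃
            ┗━━━━━━━━━━━━━━━━━━━━━━━━━┛
                                       
                                       
                                       
                                       
                                       


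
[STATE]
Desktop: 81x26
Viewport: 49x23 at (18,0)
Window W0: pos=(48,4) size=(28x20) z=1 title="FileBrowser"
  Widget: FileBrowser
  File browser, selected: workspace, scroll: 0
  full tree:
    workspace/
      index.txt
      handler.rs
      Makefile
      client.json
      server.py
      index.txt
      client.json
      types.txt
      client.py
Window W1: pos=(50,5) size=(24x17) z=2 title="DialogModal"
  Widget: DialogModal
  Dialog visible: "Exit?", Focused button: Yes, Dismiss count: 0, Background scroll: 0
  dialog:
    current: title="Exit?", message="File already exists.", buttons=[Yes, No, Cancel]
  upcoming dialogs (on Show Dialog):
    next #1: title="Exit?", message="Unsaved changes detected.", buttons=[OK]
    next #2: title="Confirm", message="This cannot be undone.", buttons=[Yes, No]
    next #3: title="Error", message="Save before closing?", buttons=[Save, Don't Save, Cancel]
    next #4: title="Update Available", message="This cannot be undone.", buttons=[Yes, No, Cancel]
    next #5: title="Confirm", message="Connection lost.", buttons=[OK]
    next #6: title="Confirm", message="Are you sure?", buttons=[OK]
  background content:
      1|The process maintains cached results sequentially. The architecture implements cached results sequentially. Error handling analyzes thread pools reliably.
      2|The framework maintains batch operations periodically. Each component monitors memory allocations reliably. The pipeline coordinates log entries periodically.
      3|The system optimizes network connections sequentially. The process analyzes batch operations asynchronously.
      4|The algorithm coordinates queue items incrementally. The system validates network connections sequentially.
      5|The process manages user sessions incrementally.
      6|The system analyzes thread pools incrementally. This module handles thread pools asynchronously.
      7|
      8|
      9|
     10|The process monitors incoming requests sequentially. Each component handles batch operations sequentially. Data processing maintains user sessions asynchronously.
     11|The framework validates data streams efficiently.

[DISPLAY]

                                                 
                                                 
                                                 
                                                 
                              ┏━━━━━━━━━━━━━━━━━━
                              ┃ ┏━━━━━━━━━━━━━━━━
                              ┠─┃ DialogModal    
                              ┃>┠────────────────
                              ┃ ┃The process main
                              ┃ ┃The framework ma
                              ┃ ┃The system optim
                              ┃ ┃The algorithm co
                              ┃ ┃Th┌─────────────
                              ┃ ┃Th│     Exit?   
                              ┃ ┃  │File already 
                              ┃ ┃  │[Yes]  No   C
                              ┃ ┃  └─────────────
                              ┃ ┃The process moni
                              ┃ ┃The framework va
                              ┃ ┃                
                              ┃ ┃                
                              ┃ ┗━━━━━━━━━━━━━━━━
                              ┃                  


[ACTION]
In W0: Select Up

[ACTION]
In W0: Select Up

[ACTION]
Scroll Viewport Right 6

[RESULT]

                                                 
                                                 
                                                 
                                                 
                        ┏━━━━━━━━━━━━━━━━━━━━━━━━
                        ┃ ┏━━━━━━━━━━━━━━━━━━━━━━
                        ┠─┃ DialogModal          
                        ┃>┠──────────────────────
                        ┃ ┃The process maintains 
                        ┃ ┃The framework maintain
                        ┃ ┃The system optimizes n
                        ┃ ┃The algorithm coordina
                        ┃ ┃Th┌────────────────┐us
                        ┃ ┃Th│     Exit?      │th
                        ┃ ┃  │File already exi│  
                        ┃ ┃  │[Yes]  No   Canc│  
                        ┃ ┃  └────────────────┘  
                        ┃ ┃The process monitors i
                        ┃ ┃The framework validate
                        ┃ ┃                      
                        ┃ ┃                      
                        ┃ ┗━━━━━━━━━━━━━━━━━━━━━━
                        ┃                        


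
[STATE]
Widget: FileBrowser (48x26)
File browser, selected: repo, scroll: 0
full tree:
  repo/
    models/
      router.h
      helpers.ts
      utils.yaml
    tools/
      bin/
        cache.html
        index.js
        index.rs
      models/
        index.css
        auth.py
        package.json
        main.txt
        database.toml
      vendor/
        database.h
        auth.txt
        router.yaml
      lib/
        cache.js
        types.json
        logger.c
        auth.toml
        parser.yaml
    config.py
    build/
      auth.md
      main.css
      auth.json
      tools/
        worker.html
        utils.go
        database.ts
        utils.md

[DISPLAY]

> [-] repo/                                     
    [+] models/                                 
    [+] tools/                                  
    config.py                                   
    [+] build/                                  
                                                
                                                
                                                
                                                
                                                
                                                
                                                
                                                
                                                
                                                
                                                
                                                
                                                
                                                
                                                
                                                
                                                
                                                
                                                
                                                
                                                


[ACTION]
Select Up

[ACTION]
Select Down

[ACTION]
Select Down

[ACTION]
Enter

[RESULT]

  [-] repo/                                     
    [+] models/                                 
  > [-] tools/                                  
      [+] bin/                                  
      [+] models/                               
      [+] vendor/                               
      [+] lib/                                  
    config.py                                   
    [+] build/                                  
                                                
                                                
                                                
                                                
                                                
                                                
                                                
                                                
                                                
                                                
                                                
                                                
                                                
                                                
                                                
                                                
                                                


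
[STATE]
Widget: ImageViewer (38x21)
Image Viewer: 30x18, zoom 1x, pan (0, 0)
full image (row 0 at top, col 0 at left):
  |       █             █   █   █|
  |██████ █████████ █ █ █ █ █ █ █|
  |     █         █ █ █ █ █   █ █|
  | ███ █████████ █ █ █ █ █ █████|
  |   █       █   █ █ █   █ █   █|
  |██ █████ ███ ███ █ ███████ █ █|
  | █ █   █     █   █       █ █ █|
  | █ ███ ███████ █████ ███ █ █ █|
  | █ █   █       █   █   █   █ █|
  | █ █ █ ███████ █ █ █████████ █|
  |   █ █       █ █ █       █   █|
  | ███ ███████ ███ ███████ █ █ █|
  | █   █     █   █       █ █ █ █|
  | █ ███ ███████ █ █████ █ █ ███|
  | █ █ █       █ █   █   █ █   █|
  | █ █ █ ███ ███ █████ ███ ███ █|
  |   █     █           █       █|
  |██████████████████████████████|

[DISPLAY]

       █             █   █   █        
██████ █████████ █ █ █ █ █ █ █        
     █         █ █ █ █ █   █ █        
 ███ █████████ █ █ █ █ █ █████        
   █       █   █ █ █   █ █   █        
██ █████ ███ ███ █ ███████ █ █        
 █ █   █     █   █       █ █ █        
 █ ███ ███████ █████ ███ █ █ █        
 █ █   █       █   █   █   █ █        
 █ █ █ ███████ █ █ █████████ █        
   █ █       █ █ █       █   █        
 ███ ███████ ███ ███████ █ █ █        
 █   █     █   █       █ █ █ █        
 █ ███ ███████ █ █████ █ █ ███        
 █ █ █       █ █   █   █ █   █        
 █ █ █ ███ ███ █████ ███ ███ █        
   █     █           █       █        
██████████████████████████████        
                                      
                                      
                                      


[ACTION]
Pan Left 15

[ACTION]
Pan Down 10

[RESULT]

   █ █       █ █ █       █   █        
 ███ ███████ ███ ███████ █ █ █        
 █   █     █   █       █ █ █ █        
 █ ███ ███████ █ █████ █ █ ███        
 █ █ █       █ █   █   █ █   █        
 █ █ █ ███ ███ █████ ███ ███ █        
   █     █           █       █        
██████████████████████████████        
                                      
                                      
                                      
                                      
                                      
                                      
                                      
                                      
                                      
                                      
                                      
                                      
                                      


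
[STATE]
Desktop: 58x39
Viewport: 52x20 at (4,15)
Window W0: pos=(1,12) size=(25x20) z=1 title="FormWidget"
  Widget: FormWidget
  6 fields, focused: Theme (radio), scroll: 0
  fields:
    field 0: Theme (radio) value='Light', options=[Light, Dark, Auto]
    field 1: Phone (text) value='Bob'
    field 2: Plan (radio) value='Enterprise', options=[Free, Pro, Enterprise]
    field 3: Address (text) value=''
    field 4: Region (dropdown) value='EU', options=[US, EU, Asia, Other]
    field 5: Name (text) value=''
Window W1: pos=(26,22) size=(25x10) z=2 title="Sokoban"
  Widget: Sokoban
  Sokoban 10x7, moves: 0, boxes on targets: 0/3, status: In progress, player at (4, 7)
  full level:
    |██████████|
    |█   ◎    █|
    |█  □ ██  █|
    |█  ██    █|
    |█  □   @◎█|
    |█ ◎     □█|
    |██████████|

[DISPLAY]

Theme:      (●) Light┃                              
Phone:      [Bob    ]┃                              
Plan:       ( ) Free ┃                              
Address:    [       ]┃                              
Region:     [EU    ▼]┃                              
Name:       [       ]┃                              
                     ┃                              
                     ┃┏━━━━━━━━━━━━━━━━━━━━━━━┓     
                     ┃┃ Sokoban               ┃     
                     ┃┠───────────────────────┨     
                     ┃┃██████████             ┃     
                     ┃┃█   ◎    █             ┃     
                     ┃┃█  □ ██  █             ┃     
                     ┃┃█  ██    █             ┃     
                     ┃┃█  □   @◎█             ┃     
                     ┃┃█ ◎     □█             ┃     
━━━━━━━━━━━━━━━━━━━━━┛┗━━━━━━━━━━━━━━━━━━━━━━━┛     
                                                    
                                                    
                                                    


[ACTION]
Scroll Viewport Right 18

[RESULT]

eme:      (●) Light┃                                
one:      [Bob    ]┃                                
an:       ( ) Free ┃                                
dress:    [       ]┃                                
gion:     [EU    ▼]┃                                
me:       [       ]┃                                
                   ┃                                
                   ┃┏━━━━━━━━━━━━━━━━━━━━━━━┓       
                   ┃┃ Sokoban               ┃       
                   ┃┠───────────────────────┨       
                   ┃┃██████████             ┃       
                   ┃┃█   ◎    █             ┃       
                   ┃┃█  □ ██  █             ┃       
                   ┃┃█  ██    █             ┃       
                   ┃┃█  □   @◎█             ┃       
                   ┃┃█ ◎     □█             ┃       
━━━━━━━━━━━━━━━━━━━┛┗━━━━━━━━━━━━━━━━━━━━━━━┛       
                                                    
                                                    
                                                    


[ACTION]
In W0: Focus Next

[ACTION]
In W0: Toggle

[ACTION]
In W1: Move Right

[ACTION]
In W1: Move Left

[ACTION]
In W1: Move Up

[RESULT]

eme:      (●) Light┃                                
one:      [Bob    ]┃                                
an:       ( ) Free ┃                                
dress:    [       ]┃                                
gion:     [EU    ▼]┃                                
me:       [       ]┃                                
                   ┃                                
                   ┃┏━━━━━━━━━━━━━━━━━━━━━━━┓       
                   ┃┃ Sokoban               ┃       
                   ┃┠───────────────────────┨       
                   ┃┃██████████             ┃       
                   ┃┃█   ◎    █             ┃       
                   ┃┃█  □ ██  █             ┃       
                   ┃┃█  ██  @ █             ┃       
                   ┃┃█  □    ◎█             ┃       
                   ┃┃█ ◎     □█             ┃       
━━━━━━━━━━━━━━━━━━━┛┗━━━━━━━━━━━━━━━━━━━━━━━┛       
                                                    
                                                    
                                                    


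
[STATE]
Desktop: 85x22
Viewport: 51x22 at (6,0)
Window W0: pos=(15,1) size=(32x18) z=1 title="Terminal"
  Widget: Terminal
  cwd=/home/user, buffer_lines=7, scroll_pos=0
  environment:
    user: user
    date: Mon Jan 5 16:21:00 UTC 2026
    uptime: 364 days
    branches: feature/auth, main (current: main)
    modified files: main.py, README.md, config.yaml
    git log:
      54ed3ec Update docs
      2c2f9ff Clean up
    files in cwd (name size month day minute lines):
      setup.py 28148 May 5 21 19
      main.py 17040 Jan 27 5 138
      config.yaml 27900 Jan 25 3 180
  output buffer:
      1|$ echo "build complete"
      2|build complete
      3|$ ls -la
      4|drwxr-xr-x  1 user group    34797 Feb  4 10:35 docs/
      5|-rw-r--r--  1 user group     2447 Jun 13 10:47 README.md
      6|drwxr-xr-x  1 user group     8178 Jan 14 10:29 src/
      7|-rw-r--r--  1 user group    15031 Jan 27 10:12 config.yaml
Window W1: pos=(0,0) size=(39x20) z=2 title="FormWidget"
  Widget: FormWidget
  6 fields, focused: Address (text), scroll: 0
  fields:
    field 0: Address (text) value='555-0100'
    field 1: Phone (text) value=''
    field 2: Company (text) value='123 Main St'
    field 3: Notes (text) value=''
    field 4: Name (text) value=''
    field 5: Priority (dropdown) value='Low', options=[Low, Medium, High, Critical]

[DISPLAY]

━━━━━━━━━━━━━━━━━━━━━━━━━━━━━━━━┓                  
Widget                          ┃━━━━━━━┓          
────────────────────────────────┨       ┃          
ress:    [555-0100             ]┃───────┨          
ne:      [                     ]┃       ┃          
pany:    [123 Main St          ]┃       ┃          
es:      [                     ]┃       ┃          
e:       [                     ]┃p    34┃          
ority:   [Low                 ▼]┃p     2┃          
                                ┃p     8┃          
                                ┃p    15┃          
                                ┃       ┃          
                                ┃       ┃          
                                ┃       ┃          
                                ┃       ┃          
                                ┃       ┃          
                                ┃       ┃          
                                ┃       ┃          
                                ┃━━━━━━━┛          
━━━━━━━━━━━━━━━━━━━━━━━━━━━━━━━━┛                  
                                                   
                                                   


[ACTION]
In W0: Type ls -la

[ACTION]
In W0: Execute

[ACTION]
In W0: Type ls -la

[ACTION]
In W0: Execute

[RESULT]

━━━━━━━━━━━━━━━━━━━━━━━━━━━━━━━━┓                  
Widget                          ┃━━━━━━━┓          
────────────────────────────────┨       ┃          
ress:    [555-0100             ]┃───────┨          
ne:      [                     ]┃       ┃          
pany:    [123 Main St          ]┃p    34┃          
es:      [                     ]┃p     2┃          
e:       [                     ]┃p     8┃          
ority:   [Low                 ▼]┃p    15┃          
                                ┃       ┃          
                                ┃p    28┃          
                                ┃p    17┃          
                                ┃p    27┃          
                                ┃       ┃          
                                ┃p    28┃          
                                ┃p    17┃          
                                ┃p    27┃          
                                ┃       ┃          
                                ┃━━━━━━━┛          
━━━━━━━━━━━━━━━━━━━━━━━━━━━━━━━━┛                  
                                                   
                                                   


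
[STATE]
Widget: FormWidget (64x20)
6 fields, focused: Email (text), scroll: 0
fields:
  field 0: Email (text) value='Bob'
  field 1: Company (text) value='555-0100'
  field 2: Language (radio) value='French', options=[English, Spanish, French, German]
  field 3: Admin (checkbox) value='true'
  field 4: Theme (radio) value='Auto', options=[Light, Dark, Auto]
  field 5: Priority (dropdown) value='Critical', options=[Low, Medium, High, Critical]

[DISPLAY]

> Email:      [Bob                                             ]
  Company:    [555-0100                                        ]
  Language:   ( ) English  ( ) Spanish  (●) French  ( ) German  
  Admin:      [x]                                               
  Theme:      ( ) Light  ( ) Dark  (●) Auto                     
  Priority:   [Critical                                       ▼]
                                                                
                                                                
                                                                
                                                                
                                                                
                                                                
                                                                
                                                                
                                                                
                                                                
                                                                
                                                                
                                                                
                                                                


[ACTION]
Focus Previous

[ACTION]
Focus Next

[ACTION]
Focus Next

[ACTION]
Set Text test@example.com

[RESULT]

  Email:      [Bob                                             ]
> Company:    [test@example.com                                ]
  Language:   ( ) English  ( ) Spanish  (●) French  ( ) German  
  Admin:      [x]                                               
  Theme:      ( ) Light  ( ) Dark  (●) Auto                     
  Priority:   [Critical                                       ▼]
                                                                
                                                                
                                                                
                                                                
                                                                
                                                                
                                                                
                                                                
                                                                
                                                                
                                                                
                                                                
                                                                
                                                                
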